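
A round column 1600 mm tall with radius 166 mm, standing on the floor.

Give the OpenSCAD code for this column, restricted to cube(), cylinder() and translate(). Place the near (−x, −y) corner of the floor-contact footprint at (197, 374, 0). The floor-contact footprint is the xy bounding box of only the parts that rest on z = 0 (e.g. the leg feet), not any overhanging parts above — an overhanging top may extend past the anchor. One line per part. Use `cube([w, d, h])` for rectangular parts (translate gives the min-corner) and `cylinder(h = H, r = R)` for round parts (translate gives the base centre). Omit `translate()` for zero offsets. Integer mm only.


translate([363, 540, 0]) cylinder(h = 1600, r = 166);


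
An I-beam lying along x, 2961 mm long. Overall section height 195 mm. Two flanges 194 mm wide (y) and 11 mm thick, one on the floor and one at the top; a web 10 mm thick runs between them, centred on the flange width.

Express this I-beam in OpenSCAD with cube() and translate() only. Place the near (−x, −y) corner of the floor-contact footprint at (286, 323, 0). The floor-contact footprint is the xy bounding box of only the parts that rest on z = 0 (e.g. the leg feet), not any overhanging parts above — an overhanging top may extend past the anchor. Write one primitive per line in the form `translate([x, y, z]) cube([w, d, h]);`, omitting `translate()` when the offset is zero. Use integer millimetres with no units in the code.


translate([286, 323, 0]) cube([2961, 194, 11]);
translate([286, 415, 11]) cube([2961, 10, 173]);
translate([286, 323, 184]) cube([2961, 194, 11]);


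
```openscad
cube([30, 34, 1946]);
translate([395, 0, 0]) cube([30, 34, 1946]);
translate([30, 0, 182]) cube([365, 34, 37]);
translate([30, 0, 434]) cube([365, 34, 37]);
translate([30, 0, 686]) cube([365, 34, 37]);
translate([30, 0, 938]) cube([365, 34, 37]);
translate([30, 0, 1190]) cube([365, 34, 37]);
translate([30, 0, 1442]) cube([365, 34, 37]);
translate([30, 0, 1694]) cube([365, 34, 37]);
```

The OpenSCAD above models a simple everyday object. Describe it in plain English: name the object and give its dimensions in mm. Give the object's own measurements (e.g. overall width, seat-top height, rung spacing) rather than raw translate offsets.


A straight ladder. Two 30×34 mm vertical rails, 1946 mm tall, stand 425 mm apart (outside-to-outside) with their front faces coplanar on the −y side. 7 rungs, each 34 mm deep and 37 mm tall, span between the inner faces of the rails, front faces flush with the rails. The lowest rung's underside is at z = 182 mm and rungs are spaced 252 mm apart (underside to underside).


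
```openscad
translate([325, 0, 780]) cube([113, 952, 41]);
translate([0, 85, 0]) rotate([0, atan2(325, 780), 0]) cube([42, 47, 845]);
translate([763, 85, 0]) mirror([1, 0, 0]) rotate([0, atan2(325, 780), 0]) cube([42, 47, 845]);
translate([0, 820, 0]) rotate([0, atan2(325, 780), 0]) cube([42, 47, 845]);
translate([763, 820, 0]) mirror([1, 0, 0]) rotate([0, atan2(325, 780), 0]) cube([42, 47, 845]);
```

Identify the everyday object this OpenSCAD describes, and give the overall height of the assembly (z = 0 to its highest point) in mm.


A sawhorse. The overall height is 821 mm.

A beam across two mirrored pairs of raked legs — a sawhorse. The beam's underside is at z = 780 (matching the legs' vertical rise in atan2(325, 780)) and the beam is 41 mm tall, so its top is at 780 + 41 = 821 mm. The raked legs top out at the beam's underside, so that is the highest point.


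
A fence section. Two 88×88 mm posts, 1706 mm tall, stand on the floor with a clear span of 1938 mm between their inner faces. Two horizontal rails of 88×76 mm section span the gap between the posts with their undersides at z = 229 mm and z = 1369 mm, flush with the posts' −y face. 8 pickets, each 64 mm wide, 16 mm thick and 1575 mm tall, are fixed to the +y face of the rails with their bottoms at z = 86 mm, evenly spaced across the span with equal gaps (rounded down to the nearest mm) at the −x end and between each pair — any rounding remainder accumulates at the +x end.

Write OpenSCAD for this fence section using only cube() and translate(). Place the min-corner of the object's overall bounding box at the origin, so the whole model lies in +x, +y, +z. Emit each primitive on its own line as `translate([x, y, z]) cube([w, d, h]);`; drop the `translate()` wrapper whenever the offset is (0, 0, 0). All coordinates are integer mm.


cube([88, 88, 1706]);
translate([2026, 0, 0]) cube([88, 88, 1706]);
translate([88, 0, 229]) cube([1938, 88, 76]);
translate([88, 0, 1369]) cube([1938, 88, 76]);
translate([246, 88, 86]) cube([64, 16, 1575]);
translate([468, 88, 86]) cube([64, 16, 1575]);
translate([690, 88, 86]) cube([64, 16, 1575]);
translate([912, 88, 86]) cube([64, 16, 1575]);
translate([1134, 88, 86]) cube([64, 16, 1575]);
translate([1356, 88, 86]) cube([64, 16, 1575]);
translate([1578, 88, 86]) cube([64, 16, 1575]);
translate([1800, 88, 86]) cube([64, 16, 1575]);


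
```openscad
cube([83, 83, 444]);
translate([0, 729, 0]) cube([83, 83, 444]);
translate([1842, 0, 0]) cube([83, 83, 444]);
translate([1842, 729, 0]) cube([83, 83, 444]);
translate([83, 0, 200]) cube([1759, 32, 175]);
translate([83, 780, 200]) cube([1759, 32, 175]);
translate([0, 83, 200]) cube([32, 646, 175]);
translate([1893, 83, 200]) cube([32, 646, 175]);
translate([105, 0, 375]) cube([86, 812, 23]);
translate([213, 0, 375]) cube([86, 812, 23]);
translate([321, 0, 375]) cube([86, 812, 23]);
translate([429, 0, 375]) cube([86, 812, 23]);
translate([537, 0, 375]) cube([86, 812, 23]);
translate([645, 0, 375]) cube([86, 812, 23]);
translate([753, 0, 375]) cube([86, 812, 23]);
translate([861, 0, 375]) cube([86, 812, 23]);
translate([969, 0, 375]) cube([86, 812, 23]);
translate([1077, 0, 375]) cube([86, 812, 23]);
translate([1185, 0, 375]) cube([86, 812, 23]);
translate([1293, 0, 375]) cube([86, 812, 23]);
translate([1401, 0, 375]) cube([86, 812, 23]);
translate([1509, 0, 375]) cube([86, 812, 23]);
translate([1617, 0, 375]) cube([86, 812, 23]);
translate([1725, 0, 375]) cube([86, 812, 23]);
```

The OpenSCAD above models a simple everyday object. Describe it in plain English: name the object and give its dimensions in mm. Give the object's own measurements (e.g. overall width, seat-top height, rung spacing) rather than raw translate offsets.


A bed frame 1925 mm long (x) by 812 mm wide (y). Four 83×83 mm corner posts, 444 mm tall, at the corners of the footprint. Four rails of 32 mm thickness and 175 mm height run between adjacent posts with their undersides at z = 200 mm, their outer faces flush with the outside of the frame (the two x-running rails run between the posts' inner faces; the two y-running rails run between the posts' inner faces). 16 slats, each 86 mm wide (x) and 23 mm thick, lie across the top of the two x-running rails, running the full 812 mm width of the frame in y; along x they sit between the end posts with a 22 mm gap after the −x posts and between neighbouring slats, leaving 31 mm before the +x posts.


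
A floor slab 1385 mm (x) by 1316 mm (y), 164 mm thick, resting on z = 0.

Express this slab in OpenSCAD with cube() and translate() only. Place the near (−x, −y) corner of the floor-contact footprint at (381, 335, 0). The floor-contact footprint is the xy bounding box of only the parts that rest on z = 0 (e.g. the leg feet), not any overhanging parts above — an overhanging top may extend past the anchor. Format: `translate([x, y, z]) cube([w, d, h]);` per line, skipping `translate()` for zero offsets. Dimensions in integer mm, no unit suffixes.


translate([381, 335, 0]) cube([1385, 1316, 164]);


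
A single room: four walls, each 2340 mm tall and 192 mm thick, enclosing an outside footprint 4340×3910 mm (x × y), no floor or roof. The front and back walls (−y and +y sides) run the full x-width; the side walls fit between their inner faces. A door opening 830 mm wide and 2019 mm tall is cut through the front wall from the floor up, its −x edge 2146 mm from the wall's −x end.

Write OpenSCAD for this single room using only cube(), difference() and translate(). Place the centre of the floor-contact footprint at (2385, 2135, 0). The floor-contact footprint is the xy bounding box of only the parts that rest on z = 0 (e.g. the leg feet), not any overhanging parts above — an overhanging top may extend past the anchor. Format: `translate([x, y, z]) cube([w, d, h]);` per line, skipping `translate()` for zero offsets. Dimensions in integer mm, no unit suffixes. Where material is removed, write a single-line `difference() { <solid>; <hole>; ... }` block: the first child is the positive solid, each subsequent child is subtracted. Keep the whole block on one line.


difference() { translate([215, 180, 0]) cube([4340, 192, 2340]); translate([2361, 180, 0]) cube([830, 192, 2019]); }
translate([215, 3898, 0]) cube([4340, 192, 2340]);
translate([215, 372, 0]) cube([192, 3526, 2340]);
translate([4363, 372, 0]) cube([192, 3526, 2340]);


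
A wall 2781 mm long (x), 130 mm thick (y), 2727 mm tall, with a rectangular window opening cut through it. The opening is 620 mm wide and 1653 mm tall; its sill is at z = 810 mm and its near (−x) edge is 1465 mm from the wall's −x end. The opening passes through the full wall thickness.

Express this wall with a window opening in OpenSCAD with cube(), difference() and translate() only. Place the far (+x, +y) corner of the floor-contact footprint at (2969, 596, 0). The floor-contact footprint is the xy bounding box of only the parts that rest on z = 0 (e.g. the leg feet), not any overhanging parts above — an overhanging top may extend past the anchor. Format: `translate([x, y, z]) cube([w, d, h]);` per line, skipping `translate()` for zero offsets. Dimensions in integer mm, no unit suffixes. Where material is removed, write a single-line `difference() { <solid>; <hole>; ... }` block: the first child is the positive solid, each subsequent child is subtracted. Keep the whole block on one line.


difference() { translate([188, 466, 0]) cube([2781, 130, 2727]); translate([1653, 466, 810]) cube([620, 130, 1653]); }


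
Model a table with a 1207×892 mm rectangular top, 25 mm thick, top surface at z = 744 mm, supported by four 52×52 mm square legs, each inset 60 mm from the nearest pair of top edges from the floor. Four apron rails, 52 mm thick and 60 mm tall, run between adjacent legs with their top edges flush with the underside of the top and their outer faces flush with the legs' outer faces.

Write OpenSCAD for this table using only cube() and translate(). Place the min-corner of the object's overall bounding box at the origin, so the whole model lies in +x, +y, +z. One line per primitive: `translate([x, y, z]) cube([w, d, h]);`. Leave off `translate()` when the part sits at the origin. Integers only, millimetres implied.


translate([0, 0, 719]) cube([1207, 892, 25]);
translate([60, 60, 0]) cube([52, 52, 719]);
translate([1095, 60, 0]) cube([52, 52, 719]);
translate([60, 780, 0]) cube([52, 52, 719]);
translate([1095, 780, 0]) cube([52, 52, 719]);
translate([112, 60, 659]) cube([983, 52, 60]);
translate([112, 780, 659]) cube([983, 52, 60]);
translate([60, 112, 659]) cube([52, 668, 60]);
translate([1095, 112, 659]) cube([52, 668, 60]);


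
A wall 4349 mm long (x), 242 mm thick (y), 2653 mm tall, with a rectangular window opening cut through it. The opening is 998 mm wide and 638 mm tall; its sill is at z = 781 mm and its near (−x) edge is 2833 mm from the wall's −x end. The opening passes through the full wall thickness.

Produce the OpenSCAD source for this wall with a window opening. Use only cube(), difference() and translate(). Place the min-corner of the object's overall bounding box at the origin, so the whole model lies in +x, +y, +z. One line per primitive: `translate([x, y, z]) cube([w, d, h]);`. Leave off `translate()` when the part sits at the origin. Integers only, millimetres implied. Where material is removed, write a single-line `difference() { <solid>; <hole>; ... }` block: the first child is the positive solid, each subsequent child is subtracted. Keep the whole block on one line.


difference() { cube([4349, 242, 2653]); translate([2833, 0, 781]) cube([998, 242, 638]); }


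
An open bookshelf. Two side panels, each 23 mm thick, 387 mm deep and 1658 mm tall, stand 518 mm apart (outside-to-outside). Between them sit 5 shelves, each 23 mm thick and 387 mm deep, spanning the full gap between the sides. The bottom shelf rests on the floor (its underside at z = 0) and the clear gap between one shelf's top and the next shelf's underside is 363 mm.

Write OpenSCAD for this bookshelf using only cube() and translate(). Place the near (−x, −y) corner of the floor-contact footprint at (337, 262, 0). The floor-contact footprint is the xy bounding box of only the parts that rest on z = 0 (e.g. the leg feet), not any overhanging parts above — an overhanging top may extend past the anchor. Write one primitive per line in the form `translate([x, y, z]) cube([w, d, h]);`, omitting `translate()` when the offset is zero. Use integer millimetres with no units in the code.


translate([337, 262, 0]) cube([23, 387, 1658]);
translate([832, 262, 0]) cube([23, 387, 1658]);
translate([360, 262, 0]) cube([472, 387, 23]);
translate([360, 262, 386]) cube([472, 387, 23]);
translate([360, 262, 772]) cube([472, 387, 23]);
translate([360, 262, 1158]) cube([472, 387, 23]);
translate([360, 262, 1544]) cube([472, 387, 23]);


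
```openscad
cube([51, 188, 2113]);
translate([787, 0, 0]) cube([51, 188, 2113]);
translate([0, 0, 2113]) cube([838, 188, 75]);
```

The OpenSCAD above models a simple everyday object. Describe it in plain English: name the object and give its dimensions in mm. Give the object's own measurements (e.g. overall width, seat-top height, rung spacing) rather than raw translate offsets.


A door frame. The clear opening is 736 mm wide and 2113 mm high. Two 51 mm wide jambs, 188 mm deep, stand either side of the opening from the floor to the top of the opening. A 75 mm thick head sits across the top of both jambs, spanning the full outside width of the frame.


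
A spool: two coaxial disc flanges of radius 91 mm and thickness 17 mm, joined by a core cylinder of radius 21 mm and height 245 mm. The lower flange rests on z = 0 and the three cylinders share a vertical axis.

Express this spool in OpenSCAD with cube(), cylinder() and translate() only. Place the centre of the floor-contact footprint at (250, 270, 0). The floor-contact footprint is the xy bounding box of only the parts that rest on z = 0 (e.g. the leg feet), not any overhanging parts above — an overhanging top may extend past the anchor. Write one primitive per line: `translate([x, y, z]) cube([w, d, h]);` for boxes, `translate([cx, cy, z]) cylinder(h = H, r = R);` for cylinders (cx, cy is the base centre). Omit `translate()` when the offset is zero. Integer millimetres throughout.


translate([250, 270, 0]) cylinder(h = 17, r = 91);
translate([250, 270, 17]) cylinder(h = 245, r = 21);
translate([250, 270, 262]) cylinder(h = 17, r = 91);


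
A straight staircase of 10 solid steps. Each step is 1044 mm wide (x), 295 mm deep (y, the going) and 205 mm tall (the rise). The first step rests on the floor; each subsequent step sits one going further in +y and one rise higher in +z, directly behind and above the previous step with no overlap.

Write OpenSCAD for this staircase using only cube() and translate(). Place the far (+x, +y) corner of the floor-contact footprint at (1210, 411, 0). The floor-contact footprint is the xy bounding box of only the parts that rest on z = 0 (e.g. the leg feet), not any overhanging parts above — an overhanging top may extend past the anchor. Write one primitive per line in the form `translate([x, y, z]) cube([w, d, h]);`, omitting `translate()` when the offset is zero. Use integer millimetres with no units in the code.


translate([166, 116, 0]) cube([1044, 295, 205]);
translate([166, 411, 205]) cube([1044, 295, 205]);
translate([166, 706, 410]) cube([1044, 295, 205]);
translate([166, 1001, 615]) cube([1044, 295, 205]);
translate([166, 1296, 820]) cube([1044, 295, 205]);
translate([166, 1591, 1025]) cube([1044, 295, 205]);
translate([166, 1886, 1230]) cube([1044, 295, 205]);
translate([166, 2181, 1435]) cube([1044, 295, 205]);
translate([166, 2476, 1640]) cube([1044, 295, 205]);
translate([166, 2771, 1845]) cube([1044, 295, 205]);


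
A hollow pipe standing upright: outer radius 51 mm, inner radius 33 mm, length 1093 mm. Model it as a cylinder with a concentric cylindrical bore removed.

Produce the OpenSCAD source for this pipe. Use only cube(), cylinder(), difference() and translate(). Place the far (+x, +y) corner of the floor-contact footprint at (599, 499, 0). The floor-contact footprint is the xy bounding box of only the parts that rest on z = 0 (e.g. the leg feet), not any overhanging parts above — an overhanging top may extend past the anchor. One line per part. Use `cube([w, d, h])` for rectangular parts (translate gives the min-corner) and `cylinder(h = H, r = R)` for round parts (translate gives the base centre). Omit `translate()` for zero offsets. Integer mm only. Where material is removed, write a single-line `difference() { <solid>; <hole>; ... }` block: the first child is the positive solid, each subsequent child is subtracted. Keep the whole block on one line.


difference() { translate([548, 448, 0]) cylinder(h = 1093, r = 51); translate([548, 448, 0]) cylinder(h = 1093, r = 33); }


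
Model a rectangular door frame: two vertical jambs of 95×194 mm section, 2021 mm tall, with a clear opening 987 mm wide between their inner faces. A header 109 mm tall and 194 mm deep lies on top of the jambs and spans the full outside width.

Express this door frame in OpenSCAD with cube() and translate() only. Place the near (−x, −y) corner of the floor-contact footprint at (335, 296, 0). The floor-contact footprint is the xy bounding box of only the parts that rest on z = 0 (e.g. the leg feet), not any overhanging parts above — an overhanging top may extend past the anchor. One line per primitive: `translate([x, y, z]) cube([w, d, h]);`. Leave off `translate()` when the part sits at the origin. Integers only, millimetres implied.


translate([335, 296, 0]) cube([95, 194, 2021]);
translate([1417, 296, 0]) cube([95, 194, 2021]);
translate([335, 296, 2021]) cube([1177, 194, 109]);


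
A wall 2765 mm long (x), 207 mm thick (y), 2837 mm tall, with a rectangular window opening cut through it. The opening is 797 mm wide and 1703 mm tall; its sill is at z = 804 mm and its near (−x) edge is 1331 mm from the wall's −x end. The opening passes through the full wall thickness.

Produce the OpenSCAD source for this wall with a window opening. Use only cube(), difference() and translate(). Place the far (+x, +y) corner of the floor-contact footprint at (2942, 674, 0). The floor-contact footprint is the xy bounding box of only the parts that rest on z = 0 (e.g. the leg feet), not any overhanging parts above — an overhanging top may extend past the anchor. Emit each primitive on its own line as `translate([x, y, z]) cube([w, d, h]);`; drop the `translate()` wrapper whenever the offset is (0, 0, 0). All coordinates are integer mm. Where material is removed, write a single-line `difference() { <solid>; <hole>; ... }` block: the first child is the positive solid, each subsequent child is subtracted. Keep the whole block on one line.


difference() { translate([177, 467, 0]) cube([2765, 207, 2837]); translate([1508, 467, 804]) cube([797, 207, 1703]); }


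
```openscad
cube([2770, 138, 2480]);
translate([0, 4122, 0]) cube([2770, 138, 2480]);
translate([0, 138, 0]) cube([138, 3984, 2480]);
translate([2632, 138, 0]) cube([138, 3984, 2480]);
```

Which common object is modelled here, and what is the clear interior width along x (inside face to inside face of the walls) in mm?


A house (or room) frame. The interior width is 2494 mm.

Four 2480 mm walls enclosing a rectangle with no floor or roof — a room or house frame. Outside width is 2770 mm and wall thickness is 138 mm, so the interior width is 2770 − 2 × 138 = 2494 mm.


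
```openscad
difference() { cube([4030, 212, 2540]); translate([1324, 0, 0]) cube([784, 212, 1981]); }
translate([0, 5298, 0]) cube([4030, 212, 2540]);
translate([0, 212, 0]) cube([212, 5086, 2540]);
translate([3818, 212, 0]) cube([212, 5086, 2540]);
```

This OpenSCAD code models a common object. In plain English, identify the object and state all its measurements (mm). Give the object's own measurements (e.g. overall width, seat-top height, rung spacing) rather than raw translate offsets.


A single room: four walls, each 2540 mm tall and 212 mm thick, enclosing an outside footprint 4030×5510 mm (x × y), no floor or roof. The front and back walls (−y and +y sides) run the full x-width; the side walls fit between their inner faces. A door opening 784 mm wide and 1981 mm tall is cut through the front wall from the floor up, its −x edge 1324 mm from the wall's −x end.


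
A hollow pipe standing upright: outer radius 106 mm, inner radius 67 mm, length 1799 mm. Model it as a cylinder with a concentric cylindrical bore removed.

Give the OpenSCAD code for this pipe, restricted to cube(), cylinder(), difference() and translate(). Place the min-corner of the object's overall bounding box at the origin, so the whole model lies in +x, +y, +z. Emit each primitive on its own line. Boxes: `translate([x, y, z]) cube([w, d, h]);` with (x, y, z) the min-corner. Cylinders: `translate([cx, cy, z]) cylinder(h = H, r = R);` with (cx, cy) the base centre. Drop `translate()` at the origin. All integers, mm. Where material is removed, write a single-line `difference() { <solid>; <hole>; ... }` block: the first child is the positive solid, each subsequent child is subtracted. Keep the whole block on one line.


difference() { translate([106, 106, 0]) cylinder(h = 1799, r = 106); translate([106, 106, 0]) cylinder(h = 1799, r = 67); }


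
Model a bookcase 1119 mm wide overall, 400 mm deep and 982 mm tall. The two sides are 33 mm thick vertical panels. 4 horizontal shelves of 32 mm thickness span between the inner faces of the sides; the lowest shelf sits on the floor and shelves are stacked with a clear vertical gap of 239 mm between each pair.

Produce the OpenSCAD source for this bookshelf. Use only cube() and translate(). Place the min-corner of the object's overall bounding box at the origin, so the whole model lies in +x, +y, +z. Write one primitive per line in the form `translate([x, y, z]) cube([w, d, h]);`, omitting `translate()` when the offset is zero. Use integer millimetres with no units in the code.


cube([33, 400, 982]);
translate([1086, 0, 0]) cube([33, 400, 982]);
translate([33, 0, 0]) cube([1053, 400, 32]);
translate([33, 0, 271]) cube([1053, 400, 32]);
translate([33, 0, 542]) cube([1053, 400, 32]);
translate([33, 0, 813]) cube([1053, 400, 32]);


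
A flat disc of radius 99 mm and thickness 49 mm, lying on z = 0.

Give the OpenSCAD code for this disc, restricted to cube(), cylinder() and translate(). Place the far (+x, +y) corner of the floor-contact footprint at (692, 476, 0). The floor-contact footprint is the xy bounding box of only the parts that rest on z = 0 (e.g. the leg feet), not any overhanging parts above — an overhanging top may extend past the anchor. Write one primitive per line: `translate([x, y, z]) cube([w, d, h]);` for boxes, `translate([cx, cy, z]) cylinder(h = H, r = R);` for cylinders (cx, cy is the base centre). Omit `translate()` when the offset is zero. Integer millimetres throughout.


translate([593, 377, 0]) cylinder(h = 49, r = 99);


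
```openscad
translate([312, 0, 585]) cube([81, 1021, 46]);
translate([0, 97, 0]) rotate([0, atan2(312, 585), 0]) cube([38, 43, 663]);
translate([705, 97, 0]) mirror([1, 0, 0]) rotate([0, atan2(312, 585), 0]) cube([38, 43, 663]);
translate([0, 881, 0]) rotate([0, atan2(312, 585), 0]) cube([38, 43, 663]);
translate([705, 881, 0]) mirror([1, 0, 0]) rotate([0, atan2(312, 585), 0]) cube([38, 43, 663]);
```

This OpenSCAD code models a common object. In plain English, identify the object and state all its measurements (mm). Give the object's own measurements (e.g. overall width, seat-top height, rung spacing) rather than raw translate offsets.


A sawhorse. A 81×1021×46 mm beam (x, y, z) sits on two A-frame leg pairs. Each pair is two raked legs of 38×43 mm section (43 mm along y) splaying symmetrically in x. Each leg rises 585 mm vertically over 312 mm of horizontal reach and is 663 mm long along its own axis. Every leg's outer bottom edge rests on the floor and its outer top edge meets a bottom edge of the beam — the left legs (tilting toward +x) meet the beam's −x bottom edge, the right legs (their mirror images, tilting toward −x) meet its +x bottom edge — so the leg tops tuck under the beam, the beam's underside is 585 mm above the floor, and the feet are 705 mm apart outside-to-outside with the beam centred between them. The two leg pairs are set in 97 mm from either end of the beam.


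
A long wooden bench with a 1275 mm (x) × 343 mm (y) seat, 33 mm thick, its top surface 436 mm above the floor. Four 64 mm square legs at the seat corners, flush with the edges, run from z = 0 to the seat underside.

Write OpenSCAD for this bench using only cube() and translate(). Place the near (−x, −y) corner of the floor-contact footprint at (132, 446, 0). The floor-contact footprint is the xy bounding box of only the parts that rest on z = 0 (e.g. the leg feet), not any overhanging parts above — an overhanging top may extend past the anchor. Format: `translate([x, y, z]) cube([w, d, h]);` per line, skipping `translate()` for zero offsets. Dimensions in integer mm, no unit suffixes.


translate([132, 446, 403]) cube([1275, 343, 33]);
translate([132, 446, 0]) cube([64, 64, 403]);
translate([132, 725, 0]) cube([64, 64, 403]);
translate([1343, 446, 0]) cube([64, 64, 403]);
translate([1343, 725, 0]) cube([64, 64, 403]);


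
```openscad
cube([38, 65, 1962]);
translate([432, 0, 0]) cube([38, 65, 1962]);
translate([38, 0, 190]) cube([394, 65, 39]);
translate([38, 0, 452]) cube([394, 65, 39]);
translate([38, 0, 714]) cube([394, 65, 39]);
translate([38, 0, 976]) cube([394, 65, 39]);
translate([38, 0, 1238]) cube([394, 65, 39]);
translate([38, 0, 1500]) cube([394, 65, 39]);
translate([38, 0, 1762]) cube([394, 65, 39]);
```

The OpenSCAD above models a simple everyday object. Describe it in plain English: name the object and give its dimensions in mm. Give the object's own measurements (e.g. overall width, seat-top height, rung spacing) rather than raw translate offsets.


A straight ladder. Two 38×65 mm vertical rails, 1962 mm tall, stand 470 mm apart (outside-to-outside) with their front faces coplanar on the −y side. 7 rungs, each 65 mm deep and 39 mm tall, span between the inner faces of the rails, front faces flush with the rails. The lowest rung's underside is at z = 190 mm and rungs are spaced 262 mm apart (underside to underside).


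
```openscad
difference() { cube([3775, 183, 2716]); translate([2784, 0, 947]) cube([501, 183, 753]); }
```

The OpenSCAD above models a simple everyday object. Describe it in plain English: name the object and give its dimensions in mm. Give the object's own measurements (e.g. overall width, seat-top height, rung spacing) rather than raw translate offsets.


A wall 3775 mm long (x), 183 mm thick (y), 2716 mm tall, with a rectangular window opening cut through it. The opening is 501 mm wide and 753 mm tall; its sill is at z = 947 mm and its near (−x) edge is 2784 mm from the wall's −x end. The opening passes through the full wall thickness.


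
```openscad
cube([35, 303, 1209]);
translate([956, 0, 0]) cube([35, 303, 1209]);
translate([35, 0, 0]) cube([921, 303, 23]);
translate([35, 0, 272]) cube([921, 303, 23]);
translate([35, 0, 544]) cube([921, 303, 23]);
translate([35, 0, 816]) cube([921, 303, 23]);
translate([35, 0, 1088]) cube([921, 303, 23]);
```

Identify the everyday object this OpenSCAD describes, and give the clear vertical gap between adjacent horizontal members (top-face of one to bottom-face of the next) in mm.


A bookshelf. The clear shelf gap is 249 mm.

Two tall side panels with 5 horizontal boards between them — a bookshelf. The first two shelf undersides are at z = 0 and z = 272; with shelf thickness 23, the clear gap is 272 − 0 − 23 = 249 mm.


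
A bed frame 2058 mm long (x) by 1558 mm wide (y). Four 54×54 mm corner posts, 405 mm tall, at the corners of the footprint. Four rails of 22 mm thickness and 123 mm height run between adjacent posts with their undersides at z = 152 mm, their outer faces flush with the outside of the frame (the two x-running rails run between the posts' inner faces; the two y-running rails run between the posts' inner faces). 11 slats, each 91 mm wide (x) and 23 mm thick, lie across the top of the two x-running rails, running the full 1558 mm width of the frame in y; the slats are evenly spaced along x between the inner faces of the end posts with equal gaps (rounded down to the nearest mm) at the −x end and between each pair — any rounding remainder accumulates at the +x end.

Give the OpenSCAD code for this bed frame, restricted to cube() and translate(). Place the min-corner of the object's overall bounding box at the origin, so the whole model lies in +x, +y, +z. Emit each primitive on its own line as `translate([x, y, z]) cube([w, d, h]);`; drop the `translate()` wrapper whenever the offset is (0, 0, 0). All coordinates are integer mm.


cube([54, 54, 405]);
translate([0, 1504, 0]) cube([54, 54, 405]);
translate([2004, 0, 0]) cube([54, 54, 405]);
translate([2004, 1504, 0]) cube([54, 54, 405]);
translate([54, 0, 152]) cube([1950, 22, 123]);
translate([54, 1536, 152]) cube([1950, 22, 123]);
translate([0, 54, 152]) cube([22, 1450, 123]);
translate([2036, 54, 152]) cube([22, 1450, 123]);
translate([133, 0, 275]) cube([91, 1558, 23]);
translate([303, 0, 275]) cube([91, 1558, 23]);
translate([473, 0, 275]) cube([91, 1558, 23]);
translate([643, 0, 275]) cube([91, 1558, 23]);
translate([813, 0, 275]) cube([91, 1558, 23]);
translate([983, 0, 275]) cube([91, 1558, 23]);
translate([1153, 0, 275]) cube([91, 1558, 23]);
translate([1323, 0, 275]) cube([91, 1558, 23]);
translate([1493, 0, 275]) cube([91, 1558, 23]);
translate([1663, 0, 275]) cube([91, 1558, 23]);
translate([1833, 0, 275]) cube([91, 1558, 23]);


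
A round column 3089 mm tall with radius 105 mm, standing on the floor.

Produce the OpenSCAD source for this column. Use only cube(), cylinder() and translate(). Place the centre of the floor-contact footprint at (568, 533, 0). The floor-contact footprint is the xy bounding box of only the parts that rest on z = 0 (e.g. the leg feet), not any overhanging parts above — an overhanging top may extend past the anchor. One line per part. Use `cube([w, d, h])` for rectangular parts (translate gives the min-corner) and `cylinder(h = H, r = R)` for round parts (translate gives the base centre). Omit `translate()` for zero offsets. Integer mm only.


translate([568, 533, 0]) cylinder(h = 3089, r = 105);


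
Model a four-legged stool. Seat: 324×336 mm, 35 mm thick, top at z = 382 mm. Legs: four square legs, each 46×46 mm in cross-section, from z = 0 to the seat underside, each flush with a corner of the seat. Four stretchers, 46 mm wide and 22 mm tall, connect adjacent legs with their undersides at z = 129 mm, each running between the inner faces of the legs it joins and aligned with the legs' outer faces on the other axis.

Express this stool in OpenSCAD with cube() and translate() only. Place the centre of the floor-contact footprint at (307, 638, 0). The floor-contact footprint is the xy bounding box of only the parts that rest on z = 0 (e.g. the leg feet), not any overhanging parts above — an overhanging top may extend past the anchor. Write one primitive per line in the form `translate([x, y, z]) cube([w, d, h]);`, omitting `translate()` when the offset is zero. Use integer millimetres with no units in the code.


// leg_h = 382 - 35 = 347
// stretcher span = 324 - 2*46 = 232
translate([145, 470, 347]) cube([324, 336, 35]);
translate([145, 470, 0]) cube([46, 46, 347]);
translate([423, 470, 0]) cube([46, 46, 347]);
translate([145, 760, 0]) cube([46, 46, 347]);
translate([423, 760, 0]) cube([46, 46, 347]);
translate([191, 470, 129]) cube([232, 46, 22]);
translate([191, 760, 129]) cube([232, 46, 22]);
translate([145, 516, 129]) cube([46, 244, 22]);
translate([423, 516, 129]) cube([46, 244, 22]);


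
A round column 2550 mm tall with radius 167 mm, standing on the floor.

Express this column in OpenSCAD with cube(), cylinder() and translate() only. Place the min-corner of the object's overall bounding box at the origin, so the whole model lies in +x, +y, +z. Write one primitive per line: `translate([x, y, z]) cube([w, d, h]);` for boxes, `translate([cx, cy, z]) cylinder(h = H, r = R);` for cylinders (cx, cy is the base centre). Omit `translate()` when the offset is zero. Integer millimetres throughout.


translate([167, 167, 0]) cylinder(h = 2550, r = 167);


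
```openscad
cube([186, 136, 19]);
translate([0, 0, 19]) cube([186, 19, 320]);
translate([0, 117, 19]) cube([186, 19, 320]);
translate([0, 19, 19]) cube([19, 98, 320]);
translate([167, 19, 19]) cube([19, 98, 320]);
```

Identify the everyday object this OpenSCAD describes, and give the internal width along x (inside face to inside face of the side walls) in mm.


An open box. The internal width is 148 mm.

A 186×136 base slab with four walls standing on it — an open box. The base is 186 mm wide and the walls are 19 mm thick, so the internal width is 186 − 2 × 19 = 148 mm.


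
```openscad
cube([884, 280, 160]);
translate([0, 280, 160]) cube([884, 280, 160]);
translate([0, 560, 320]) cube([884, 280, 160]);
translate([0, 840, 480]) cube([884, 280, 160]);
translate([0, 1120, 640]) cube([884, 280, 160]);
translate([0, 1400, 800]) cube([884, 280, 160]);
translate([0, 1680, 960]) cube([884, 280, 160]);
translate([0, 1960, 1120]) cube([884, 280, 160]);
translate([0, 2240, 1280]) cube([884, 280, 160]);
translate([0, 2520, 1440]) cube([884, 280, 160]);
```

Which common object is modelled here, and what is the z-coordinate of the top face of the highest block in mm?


A staircase. The total rise is 1600 mm.

10 identical blocks, each offset up and back from the previous — a staircase. Each step is 160 mm tall and there are 10 of them, so the total rise is 10 × 160 = 1600 mm.


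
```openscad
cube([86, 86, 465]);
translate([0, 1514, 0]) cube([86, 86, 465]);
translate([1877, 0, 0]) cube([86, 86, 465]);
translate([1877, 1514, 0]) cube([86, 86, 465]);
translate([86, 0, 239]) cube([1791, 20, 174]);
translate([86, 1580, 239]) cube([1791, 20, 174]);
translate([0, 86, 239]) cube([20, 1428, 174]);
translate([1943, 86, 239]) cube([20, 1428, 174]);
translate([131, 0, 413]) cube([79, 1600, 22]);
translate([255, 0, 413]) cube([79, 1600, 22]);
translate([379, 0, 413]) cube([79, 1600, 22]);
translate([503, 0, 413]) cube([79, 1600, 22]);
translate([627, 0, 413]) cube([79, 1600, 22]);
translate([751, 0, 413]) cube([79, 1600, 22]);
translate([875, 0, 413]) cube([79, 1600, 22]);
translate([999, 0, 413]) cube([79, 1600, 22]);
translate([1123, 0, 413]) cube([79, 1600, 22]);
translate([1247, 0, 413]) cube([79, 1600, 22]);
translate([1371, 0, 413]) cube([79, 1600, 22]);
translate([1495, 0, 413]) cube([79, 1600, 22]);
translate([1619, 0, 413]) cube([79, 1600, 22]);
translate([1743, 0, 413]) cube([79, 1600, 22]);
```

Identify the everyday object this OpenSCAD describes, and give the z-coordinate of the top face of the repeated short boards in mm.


A bed frame. The slat-top height is 435 mm.

Four posts, four rails, and a row of slats — a bed frame. Slats sit on the rails at z = 239 + 174 = 413; with slat thickness 22, the top is 435 mm.


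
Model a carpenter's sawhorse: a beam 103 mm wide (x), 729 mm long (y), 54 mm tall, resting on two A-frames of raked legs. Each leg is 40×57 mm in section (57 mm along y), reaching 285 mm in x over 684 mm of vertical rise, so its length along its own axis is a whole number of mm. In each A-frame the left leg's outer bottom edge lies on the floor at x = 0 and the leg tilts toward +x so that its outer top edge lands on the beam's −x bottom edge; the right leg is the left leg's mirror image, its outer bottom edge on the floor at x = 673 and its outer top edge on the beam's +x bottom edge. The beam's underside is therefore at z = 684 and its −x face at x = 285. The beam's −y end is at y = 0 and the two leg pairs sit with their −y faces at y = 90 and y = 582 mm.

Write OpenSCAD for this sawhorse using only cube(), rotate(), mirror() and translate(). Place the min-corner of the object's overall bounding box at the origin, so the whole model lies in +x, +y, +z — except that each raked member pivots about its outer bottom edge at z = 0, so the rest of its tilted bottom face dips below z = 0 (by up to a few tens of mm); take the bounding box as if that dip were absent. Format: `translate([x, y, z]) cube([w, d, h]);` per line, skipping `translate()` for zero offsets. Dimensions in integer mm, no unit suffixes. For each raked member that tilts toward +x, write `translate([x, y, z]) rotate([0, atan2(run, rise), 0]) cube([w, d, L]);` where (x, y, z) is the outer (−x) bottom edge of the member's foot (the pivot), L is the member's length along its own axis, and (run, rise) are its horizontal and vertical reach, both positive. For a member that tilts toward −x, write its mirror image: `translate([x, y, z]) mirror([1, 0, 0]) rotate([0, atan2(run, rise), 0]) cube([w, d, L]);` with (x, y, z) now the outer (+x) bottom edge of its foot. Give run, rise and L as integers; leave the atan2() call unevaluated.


translate([285, 0, 684]) cube([103, 729, 54]);
translate([0, 90, 0]) rotate([0, atan2(285, 684), 0]) cube([40, 57, 741]);
translate([673, 90, 0]) mirror([1, 0, 0]) rotate([0, atan2(285, 684), 0]) cube([40, 57, 741]);
translate([0, 582, 0]) rotate([0, atan2(285, 684), 0]) cube([40, 57, 741]);
translate([673, 582, 0]) mirror([1, 0, 0]) rotate([0, atan2(285, 684), 0]) cube([40, 57, 741]);


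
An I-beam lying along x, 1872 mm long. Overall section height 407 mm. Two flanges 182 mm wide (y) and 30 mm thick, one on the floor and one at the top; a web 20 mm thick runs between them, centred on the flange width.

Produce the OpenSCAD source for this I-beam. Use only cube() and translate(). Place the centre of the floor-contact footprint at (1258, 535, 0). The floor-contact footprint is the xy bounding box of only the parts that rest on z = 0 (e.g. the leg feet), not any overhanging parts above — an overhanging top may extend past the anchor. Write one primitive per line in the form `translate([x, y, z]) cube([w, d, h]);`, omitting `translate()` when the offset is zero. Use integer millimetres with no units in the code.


translate([322, 444, 0]) cube([1872, 182, 30]);
translate([322, 525, 30]) cube([1872, 20, 347]);
translate([322, 444, 377]) cube([1872, 182, 30]);


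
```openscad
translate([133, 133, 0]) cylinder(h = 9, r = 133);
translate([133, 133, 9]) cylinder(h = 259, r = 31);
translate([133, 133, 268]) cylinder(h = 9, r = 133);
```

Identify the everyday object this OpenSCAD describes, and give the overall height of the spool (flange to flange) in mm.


A spool. The overall height is 277 mm.

Three coaxial cylinders, large–small–large — a spool. Two 9 mm flanges and a 259 mm core give 9 + 259 + 9 = 277 mm.


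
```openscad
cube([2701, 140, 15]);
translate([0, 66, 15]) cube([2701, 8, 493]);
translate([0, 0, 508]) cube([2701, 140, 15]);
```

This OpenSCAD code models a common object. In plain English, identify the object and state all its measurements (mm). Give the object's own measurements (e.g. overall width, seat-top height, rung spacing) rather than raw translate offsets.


An I-beam lying along x, 2701 mm long. Overall section height 523 mm. Two flanges 140 mm wide (y) and 15 mm thick, one on the floor and one at the top; a web 8 mm thick runs between them, centred on the flange width.
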